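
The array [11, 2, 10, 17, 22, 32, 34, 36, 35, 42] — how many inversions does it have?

Sweep left to right; for each value list the smaller values that follow it:
11 → 2, 10 → 2
2 → none → 0
10 → none → 0
17 → none → 0
22 → none → 0
32 → none → 0
34 → none → 0
36 → 35 → 1
35 → none → 0
42 → none → 0
Sum: 2 + 0 + 0 + 0 + 0 + 0 + 0 + 1 + 0 + 0 = 3

3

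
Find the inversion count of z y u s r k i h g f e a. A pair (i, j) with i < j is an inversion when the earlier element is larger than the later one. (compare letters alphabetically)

Sweep left to right; for each value list the smaller values that follow it:
z: 11
y: 10
u: 9
s: 8
r: 7
k: 6
i: 5
h: 4
g: 3
f: 2
e: 1
a: 0
Sum: 11 + 10 + 9 + 8 + 7 + 6 + 5 + 4 + 3 + 2 + 1 + 0 = 66

66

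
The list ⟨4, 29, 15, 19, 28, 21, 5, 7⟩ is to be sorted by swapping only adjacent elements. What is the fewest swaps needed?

Adjacent swaps: 15

Minimum adjacent swaps = number of inversions (each swap of adjacent out-of-order elements removes one inversion and no swap can remove more).
Count inversions — for each element, later elements that are smaller:
4: none → 0
29: 15, 19, 28, 21, 5, 7 → 6
15: 5, 7 → 2
19: 5, 7 → 2
28: 21, 5, 7 → 3
21: 5, 7 → 2
5: none → 0
7: none → 0
Total inversions: 0 + 6 + 2 + 2 + 3 + 2 + 0 + 0 = 15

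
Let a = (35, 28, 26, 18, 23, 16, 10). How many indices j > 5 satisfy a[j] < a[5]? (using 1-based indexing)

The element at index 5 is 23.
Elements after it: 16, 10
Those smaller than 23: 16, 10

2 such elements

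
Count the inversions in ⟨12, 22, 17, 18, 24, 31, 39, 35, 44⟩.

3

Count, for each position, how many later elements it exceeds:
12 → none → 0
22 → 17, 18 → 2
17 → none → 0
18 → none → 0
24 → none → 0
31 → none → 0
39 → 35 → 1
35 → none → 0
44 → none → 0
Sum: 0 + 2 + 0 + 0 + 0 + 0 + 1 + 0 + 0 = 3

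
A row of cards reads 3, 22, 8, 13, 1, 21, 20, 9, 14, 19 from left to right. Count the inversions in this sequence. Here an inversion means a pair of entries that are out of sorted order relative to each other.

Sweep left to right; for each value list the smaller values that follow it:
3: 1
22: 8
8: 1
13: 2
1: 0
21: 4
20: 3
9: 0
14: 0
19: 0
Sum: 1 + 8 + 1 + 2 + 0 + 4 + 3 + 0 + 0 + 0 = 19

19 inversions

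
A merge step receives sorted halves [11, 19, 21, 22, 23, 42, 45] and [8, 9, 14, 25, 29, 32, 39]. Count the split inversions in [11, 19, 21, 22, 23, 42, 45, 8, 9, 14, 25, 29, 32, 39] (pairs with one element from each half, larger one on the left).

Count, for every r in R, how many entries of L exceed r:
r = 8: 11, 19, 21, 22, 23, 42, 45 → 7
r = 9: 11, 19, 21, 22, 23, 42, 45 → 7
r = 14: 19, 21, 22, 23, 42, 45 → 6
r = 25: 42, 45 → 2
r = 29: 42, 45 → 2
r = 32: 42, 45 → 2
r = 39: 42, 45 → 2
Cross-inversions: 7 + 7 + 6 + 2 + 2 + 2 + 2 = 28

Split inversions: 28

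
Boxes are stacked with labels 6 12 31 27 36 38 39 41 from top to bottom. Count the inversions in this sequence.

1 inversion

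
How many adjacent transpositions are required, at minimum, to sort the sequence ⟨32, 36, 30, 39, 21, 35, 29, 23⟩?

The minimum number of adjacent swaps to sort an array equals its inversion count, since every such swap removes exactly one inversion.
Count inversions — for each element, later elements that are smaller:
32: 30, 21, 29, 23 → 4
36: 30, 21, 35, 29, 23 → 5
30: 21, 29, 23 → 3
39: 21, 35, 29, 23 → 4
21: none → 0
35: 29, 23 → 2
29: 23 → 1
23: none → 0
Total inversions: 4 + 5 + 3 + 4 + 0 + 2 + 1 + 0 = 19

19 adjacent swaps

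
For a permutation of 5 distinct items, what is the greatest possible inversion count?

The maximum occurs when the array is in strictly decreasing order: every one of the C(5, 2) pairs is inverted.
C(5, 2) = 5·4/2 = 10

Inversions: 10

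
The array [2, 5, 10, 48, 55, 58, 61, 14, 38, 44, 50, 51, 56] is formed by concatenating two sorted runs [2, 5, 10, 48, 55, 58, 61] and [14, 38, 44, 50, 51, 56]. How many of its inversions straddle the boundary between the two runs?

20 split inversions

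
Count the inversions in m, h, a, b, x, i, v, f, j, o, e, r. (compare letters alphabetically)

Element-by-element contributions:
m: 7
h: 4
a: 0
b: 0
x: 7
i: 2
v: 5
f: 1
j: 1
o: 1
e: 0
r: 0
Sum: 7 + 4 + 0 + 0 + 7 + 2 + 5 + 1 + 1 + 1 + 0 + 0 = 28

28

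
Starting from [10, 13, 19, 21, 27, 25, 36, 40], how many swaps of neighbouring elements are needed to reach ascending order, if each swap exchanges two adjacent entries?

Adjacent swaps: 1

Minimum adjacent swaps = number of inversions (each swap of adjacent out-of-order elements removes one inversion and no swap can remove more).
Count inversions — for each element, later elements that are smaller:
10: none → 0
13: none → 0
19: none → 0
21: none → 0
27: 25 → 1
25: none → 0
36: none → 0
40: none → 0
Total inversions: 0 + 0 + 0 + 0 + 1 + 0 + 0 + 0 = 1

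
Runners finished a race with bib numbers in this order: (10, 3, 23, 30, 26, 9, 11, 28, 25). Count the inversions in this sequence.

For each element, count later entries that are smaller:
10 → 3, 9 → 2
3 → none → 0
23 → 9, 11 → 2
30 → 26, 9, 11, 28, 25 → 5
26 → 9, 11, 25 → 3
9 → none → 0
11 → none → 0
28 → 25 → 1
25 → none → 0
Sum: 2 + 0 + 2 + 5 + 3 + 0 + 0 + 1 + 0 = 13

Out-of-order pairs: 13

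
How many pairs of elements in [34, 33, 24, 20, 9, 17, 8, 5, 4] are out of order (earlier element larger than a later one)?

Count, for each position, how many later elements it exceeds:
34 → 33, 24, 20, 9, 17, 8, 5, 4 → 8
33 → 24, 20, 9, 17, 8, 5, 4 → 7
24 → 20, 9, 17, 8, 5, 4 → 6
20 → 9, 17, 8, 5, 4 → 5
9 → 8, 5, 4 → 3
17 → 8, 5, 4 → 3
8 → 5, 4 → 2
5 → 4 → 1
4 → none → 0
Sum: 8 + 7 + 6 + 5 + 3 + 3 + 2 + 1 + 0 = 35

35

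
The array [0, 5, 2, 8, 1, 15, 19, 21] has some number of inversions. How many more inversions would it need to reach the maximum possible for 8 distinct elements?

Maximum inversions for 8 distinct elements is C(8, 2) = 8·7/2 = 28.
Current inversions — for each element, count later smaller elements:
0: 0
5: 2
2: 1
8: 1
1: 0
15: 0
19: 0
21: 0
Current total: 0 + 2 + 1 + 1 + 0 + 0 + 0 + 0 = 4
Shortfall: 28 − 4 = 24

24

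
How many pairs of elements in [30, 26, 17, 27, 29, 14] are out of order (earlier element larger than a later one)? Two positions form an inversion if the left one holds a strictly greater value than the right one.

There are 10 inversions.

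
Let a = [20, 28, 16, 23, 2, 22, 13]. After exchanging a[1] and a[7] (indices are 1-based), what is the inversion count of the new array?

Positions 1 and 7 hold 20 and 13; after swapping, the array is [13, 28, 16, 23, 2, 22, 20].
Sweep left to right; for each value list the smaller values that follow it:
13 → 2 → 1
28 → 16, 23, 2, 22, 20 → 5
16 → 2 → 1
23 → 2, 22, 20 → 3
2 → none → 0
22 → 20 → 1
20 → none → 0
Sum: 1 + 5 + 1 + 3 + 0 + 1 + 0 = 11

There are 11 inversions.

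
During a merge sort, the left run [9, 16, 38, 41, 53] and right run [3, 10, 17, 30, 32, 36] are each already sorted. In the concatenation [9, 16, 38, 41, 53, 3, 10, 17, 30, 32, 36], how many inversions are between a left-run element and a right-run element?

Count, for every r in R, how many entries of L exceed r:
r = 3: 9, 16, 38, 41, 53 → 5
r = 10: 16, 38, 41, 53 → 4
r = 17: 38, 41, 53 → 3
r = 30: 38, 41, 53 → 3
r = 32: 38, 41, 53 → 3
r = 36: 38, 41, 53 → 3
Cross-inversions: 5 + 4 + 3 + 3 + 3 + 3 = 21

There are 21 cross-inversions.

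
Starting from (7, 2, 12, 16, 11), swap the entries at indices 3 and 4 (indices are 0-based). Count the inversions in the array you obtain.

Positions 3 and 4 hold 16 and 11; after swapping, the array is [7, 2, 12, 11, 16].
Sweep left to right; for each value list the smaller values that follow it:
7 → 2 → 1
2 → none → 0
12 → 11 → 1
11 → none → 0
16 → none → 0
Sum: 1 + 0 + 1 + 0 + 0 = 2

Inversions: 2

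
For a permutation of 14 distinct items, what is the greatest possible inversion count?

Inversions: 91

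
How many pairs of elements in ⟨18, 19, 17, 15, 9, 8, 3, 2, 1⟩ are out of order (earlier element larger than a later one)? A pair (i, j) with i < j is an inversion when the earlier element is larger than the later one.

Element-by-element contributions:
18 → 17, 15, 9, 8, 3, 2, 1 → 7
19 → 17, 15, 9, 8, 3, 2, 1 → 7
17 → 15, 9, 8, 3, 2, 1 → 6
15 → 9, 8, 3, 2, 1 → 5
9 → 8, 3, 2, 1 → 4
8 → 3, 2, 1 → 3
3 → 2, 1 → 2
2 → 1 → 1
1 → none → 0
Sum: 7 + 7 + 6 + 5 + 4 + 3 + 2 + 1 + 0 = 35

35 inversions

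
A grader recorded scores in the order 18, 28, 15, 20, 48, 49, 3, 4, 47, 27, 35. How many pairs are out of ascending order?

Element-by-element contributions:
18 → 15, 3, 4 → 3
28 → 15, 20, 3, 4, 27 → 5
15 → 3, 4 → 2
20 → 3, 4 → 2
48 → 3, 4, 47, 27, 35 → 5
49 → 3, 4, 47, 27, 35 → 5
3 → none → 0
4 → none → 0
47 → 27, 35 → 2
27 → none → 0
35 → none → 0
Sum: 3 + 5 + 2 + 2 + 5 + 5 + 0 + 0 + 2 + 0 + 0 = 24

24 inversions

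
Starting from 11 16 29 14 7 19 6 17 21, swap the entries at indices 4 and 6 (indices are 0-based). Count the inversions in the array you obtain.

Positions 4 and 6 hold 7 and 6; after swapping, the array is [11, 16, 29, 14, 6, 19, 7, 17, 21].
Sweep left to right; for each value list the smaller values that follow it:
11: 2
16: 3
29: 6
14: 2
6: 0
19: 2
7: 0
17: 0
21: 0
Sum: 2 + 3 + 6 + 2 + 0 + 2 + 0 + 0 + 0 = 15

15 inversions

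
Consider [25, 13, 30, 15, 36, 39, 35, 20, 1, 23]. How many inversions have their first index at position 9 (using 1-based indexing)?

0

The element at index 9 is 1.
Elements after it: 23
None of them are smaller than 1.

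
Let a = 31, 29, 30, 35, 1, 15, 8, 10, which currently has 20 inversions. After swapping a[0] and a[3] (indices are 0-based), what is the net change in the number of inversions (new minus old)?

+1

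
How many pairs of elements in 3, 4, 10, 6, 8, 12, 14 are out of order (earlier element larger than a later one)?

Count, for each position, how many later elements it exceeds:
3 → none → 0
4 → none → 0
10 → 6, 8 → 2
6 → none → 0
8 → none → 0
12 → none → 0
14 → none → 0
Sum: 0 + 0 + 2 + 0 + 0 + 0 + 0 = 2

There are 2 inversions.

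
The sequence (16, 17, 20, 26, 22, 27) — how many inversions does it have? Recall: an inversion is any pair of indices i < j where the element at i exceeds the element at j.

Count, for each position, how many later elements it exceeds:
16 → none → 0
17 → none → 0
20 → none → 0
26 → 22 → 1
22 → none → 0
27 → none → 0
Sum: 0 + 0 + 0 + 1 + 0 + 0 = 1

1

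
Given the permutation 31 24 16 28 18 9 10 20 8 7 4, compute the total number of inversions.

Count, for each position, how many later elements it exceeds:
31: 10
24: 8
16: 5
28: 7
18: 5
9: 3
10: 3
20: 3
8: 2
7: 1
4: 0
Sum: 10 + 8 + 5 + 7 + 5 + 3 + 3 + 3 + 2 + 1 + 0 = 47

47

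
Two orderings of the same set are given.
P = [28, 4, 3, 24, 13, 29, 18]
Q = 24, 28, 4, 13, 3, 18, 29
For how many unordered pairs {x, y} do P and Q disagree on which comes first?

5

Assign each item its position (1..7) in the first ordering, then rewrite the second ordering as that position sequence:
positions: 28→1, 4→2, 3→3, 24→4, 13→5, 29→6, 18→7
second ordering as positions: [4, 1, 2, 5, 3, 7, 6]
Discordant pairs = inversions in this position sequence.
4: 1, 2, 3 → 3
1: 0
2: 0
5: 3 → 1
3: 0
7: 6 → 1
6: 0
Total: 3 + 0 + 0 + 1 + 0 + 1 + 0 = 5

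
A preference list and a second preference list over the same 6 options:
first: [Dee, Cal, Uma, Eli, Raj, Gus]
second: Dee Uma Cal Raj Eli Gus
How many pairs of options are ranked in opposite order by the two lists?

2

Assign each item its position (1..6) in the first ordering, then rewrite the second ordering as that position sequence:
positions: Dee→1, Cal→2, Uma→3, Eli→4, Raj→5, Gus→6
second ordering as positions: [1, 3, 2, 5, 4, 6]
Discordant pairs = inversions in this position sequence.
1: 0
3: 2 → 1
2: 0
5: 4 → 1
4: 0
6: 0
Total: 0 + 1 + 0 + 1 + 0 + 0 = 2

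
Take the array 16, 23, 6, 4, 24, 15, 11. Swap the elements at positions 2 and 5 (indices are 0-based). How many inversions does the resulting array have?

Inversions: 13

Positions 2 and 5 hold 6 and 15; after swapping, the array is [16, 23, 15, 4, 24, 6, 11].
Sweep left to right; for each value list the smaller values that follow it:
16 → 15, 4, 6, 11 → 4
23 → 15, 4, 6, 11 → 4
15 → 4, 6, 11 → 3
4 → none → 0
24 → 6, 11 → 2
6 → none → 0
11 → none → 0
Sum: 4 + 4 + 3 + 0 + 2 + 0 + 0 = 13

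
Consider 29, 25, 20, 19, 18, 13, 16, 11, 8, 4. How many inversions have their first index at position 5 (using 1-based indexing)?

The element at index 5 is 18.
Elements after it: 13, 16, 11, 8, 4
Those smaller than 18: 13, 16, 11, 8, 4

5 such elements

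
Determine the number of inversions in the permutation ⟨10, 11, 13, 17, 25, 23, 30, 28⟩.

2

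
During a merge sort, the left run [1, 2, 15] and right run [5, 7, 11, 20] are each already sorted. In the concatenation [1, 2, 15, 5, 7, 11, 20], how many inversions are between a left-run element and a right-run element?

Count, for every r in R, how many entries of L exceed r:
r = 5: 15 → 1
r = 7: 15 → 1
r = 11: 15 → 1
r = 20: none → 0
Cross-inversions: 1 + 1 + 1 + 0 = 3

3 split inversions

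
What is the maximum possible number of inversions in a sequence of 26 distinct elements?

Inversions: 325

The maximum occurs when the array is in strictly decreasing order: every one of the C(26, 2) pairs is inverted.
C(26, 2) = 26·25/2 = 325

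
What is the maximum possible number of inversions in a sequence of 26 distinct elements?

The maximum occurs when the array is in strictly decreasing order: every one of the C(26, 2) pairs is inverted.
C(26, 2) = 26·25/2 = 325

325 inversions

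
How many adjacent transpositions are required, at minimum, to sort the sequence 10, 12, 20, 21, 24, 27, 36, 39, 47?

0 adjacent swaps

Each adjacent swap fixes exactly one inversion, so the minimum swap count equals the number of inversions.
Count inversions — for each element, later elements that are smaller:
10: none → 0
12: none → 0
20: none → 0
21: none → 0
24: none → 0
27: none → 0
36: none → 0
39: none → 0
47: none → 0
Total inversions: 0 + 0 + 0 + 0 + 0 + 0 + 0 + 0 + 0 = 0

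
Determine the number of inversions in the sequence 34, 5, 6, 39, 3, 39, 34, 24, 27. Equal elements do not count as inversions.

Sweep left to right; for each value list the smaller values that follow it:
34 → 5, 6, 3, 24, 27 → 5
5 → 3 → 1
6 → 3 → 1
39 → 3, 34, 24, 27 → 4
3 → none → 0
39 → 34, 24, 27 → 3
34 → 24, 27 → 2
24 → none → 0
27 → none → 0
Sum: 5 + 1 + 1 + 4 + 0 + 3 + 2 + 0 + 0 = 16

16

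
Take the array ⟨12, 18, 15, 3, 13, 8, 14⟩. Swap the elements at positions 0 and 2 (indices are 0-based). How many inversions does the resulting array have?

Inversions: 13

Positions 0 and 2 hold 12 and 15; after swapping, the array is [15, 18, 12, 3, 13, 8, 14].
Element-by-element contributions:
15 → 12, 3, 13, 8, 14 → 5
18 → 12, 3, 13, 8, 14 → 5
12 → 3, 8 → 2
3 → none → 0
13 → 8 → 1
8 → none → 0
14 → none → 0
Sum: 5 + 5 + 2 + 0 + 1 + 0 + 0 = 13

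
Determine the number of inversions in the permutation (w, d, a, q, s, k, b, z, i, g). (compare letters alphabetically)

24

Element-by-element contributions:
w: 8
d: 2
a: 0
q: 4
s: 4
k: 3
b: 0
z: 2
i: 1
g: 0
Sum: 8 + 2 + 0 + 4 + 4 + 3 + 0 + 2 + 1 + 0 = 24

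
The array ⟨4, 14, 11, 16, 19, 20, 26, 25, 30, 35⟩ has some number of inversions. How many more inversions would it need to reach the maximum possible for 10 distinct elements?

43 inversions short

Maximum inversions for 10 distinct elements is C(10, 2) = 10·9/2 = 45.
Current inversions — for each element, count later smaller elements:
4: 0
14: 1
11: 0
16: 0
19: 0
20: 0
26: 1
25: 0
30: 0
35: 0
Current total: 0 + 1 + 0 + 0 + 0 + 0 + 1 + 0 + 0 + 0 = 2
Shortfall: 45 − 2 = 43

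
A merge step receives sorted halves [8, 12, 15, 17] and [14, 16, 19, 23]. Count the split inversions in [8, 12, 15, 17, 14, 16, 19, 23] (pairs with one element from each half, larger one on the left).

3 cross-inversions

For each element r of the right run, count left-run elements greater than r:
r = 14: 15, 17 → 2
r = 16: 17 → 1
r = 19: none → 0
r = 23: none → 0
Cross-inversions: 2 + 1 + 0 + 0 = 3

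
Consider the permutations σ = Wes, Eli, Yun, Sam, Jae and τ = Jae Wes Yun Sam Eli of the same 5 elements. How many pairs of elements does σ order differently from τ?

6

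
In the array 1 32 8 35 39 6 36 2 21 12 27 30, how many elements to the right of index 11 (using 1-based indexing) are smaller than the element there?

The element at index 11 is 27.
Elements after it: 30
None of them are smaller than 27.

0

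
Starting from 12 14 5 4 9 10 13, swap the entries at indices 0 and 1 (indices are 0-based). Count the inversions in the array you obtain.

Positions 0 and 1 hold 12 and 14; after swapping, the array is [14, 12, 5, 4, 9, 10, 13].
Count, for each position, how many later elements it exceeds:
14: 6
12: 4
5: 1
4: 0
9: 0
10: 0
13: 0
Sum: 6 + 4 + 1 + 0 + 0 + 0 + 0 = 11

11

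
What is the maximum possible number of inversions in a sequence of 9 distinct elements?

There are 36 inversions.

A reversed (strictly descending) arrangement makes every pair an inversion, giving C(9, 2) inversions.
C(9, 2) = 9·8/2 = 36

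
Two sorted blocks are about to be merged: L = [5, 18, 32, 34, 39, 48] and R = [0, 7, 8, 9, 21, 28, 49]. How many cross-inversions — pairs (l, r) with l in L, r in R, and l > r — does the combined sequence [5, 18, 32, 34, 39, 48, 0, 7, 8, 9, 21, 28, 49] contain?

For each element r of the right run, count left-run elements greater than r:
r = 0: 5, 18, 32, 34, 39, 48 → 6
r = 7: 18, 32, 34, 39, 48 → 5
r = 8: 18, 32, 34, 39, 48 → 5
r = 9: 18, 32, 34, 39, 48 → 5
r = 21: 32, 34, 39, 48 → 4
r = 28: 32, 34, 39, 48 → 4
r = 49: none → 0
Cross-inversions: 6 + 5 + 5 + 5 + 4 + 4 + 0 = 29

29 split inversions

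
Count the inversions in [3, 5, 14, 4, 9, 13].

Inversion pairs (indices are 1-based):
(2,4): 5 > 4
(3,4): 14 > 4
(3,5): 14 > 9
(3,6): 14 > 13
That's 4 pairs.

4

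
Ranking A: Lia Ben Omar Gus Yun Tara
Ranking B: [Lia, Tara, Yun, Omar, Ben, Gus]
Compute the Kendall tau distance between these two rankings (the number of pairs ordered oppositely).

Discordant pairs: 8

Assign each item its position (1..6) in the first ordering, then rewrite the second ordering as that position sequence:
positions: Lia→1, Ben→2, Omar→3, Gus→4, Yun→5, Tara→6
second ordering as positions: [1, 6, 5, 3, 2, 4]
Discordant pairs = inversions in this position sequence.
1: 0
6: 5, 3, 2, 4 → 4
5: 3, 2, 4 → 3
3: 2 → 1
2: 0
4: 0
Total: 0 + 4 + 3 + 1 + 0 + 0 = 8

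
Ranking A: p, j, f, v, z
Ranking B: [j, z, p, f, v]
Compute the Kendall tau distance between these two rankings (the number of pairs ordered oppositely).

Discordant pairs: 4

Assign each item its position (1..5) in the first ordering, then rewrite the second ordering as that position sequence:
positions: p→1, j→2, f→3, v→4, z→5
second ordering as positions: [2, 5, 1, 3, 4]
Discordant pairs = inversions in this position sequence.
2: 1 → 1
5: 1, 3, 4 → 3
1: 0
3: 0
4: 0
Total: 1 + 3 + 0 + 0 + 0 = 4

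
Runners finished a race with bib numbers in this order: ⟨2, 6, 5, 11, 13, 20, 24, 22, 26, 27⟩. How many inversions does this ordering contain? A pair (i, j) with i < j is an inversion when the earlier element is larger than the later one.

2

Sweep left to right; for each value list the smaller values that follow it:
2 → none → 0
6 → 5 → 1
5 → none → 0
11 → none → 0
13 → none → 0
20 → none → 0
24 → 22 → 1
22 → none → 0
26 → none → 0
27 → none → 0
Sum: 0 + 1 + 0 + 0 + 0 + 0 + 1 + 0 + 0 + 0 = 2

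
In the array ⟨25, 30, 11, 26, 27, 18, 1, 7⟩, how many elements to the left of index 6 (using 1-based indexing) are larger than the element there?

4

The element at index 6 is 18.
Elements before it: 25, 30, 11, 26, 27
Those larger than 18: 25, 30, 26, 27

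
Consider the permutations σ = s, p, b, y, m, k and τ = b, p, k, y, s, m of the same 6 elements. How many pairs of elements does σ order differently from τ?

7 discordant pairs

Assign each item its position (1..6) in the first ordering, then rewrite the second ordering as that position sequence:
positions: s→1, p→2, b→3, y→4, m→5, k→6
second ordering as positions: [3, 2, 6, 4, 1, 5]
Discordant pairs = inversions in this position sequence.
3: 2, 1 → 2
2: 1 → 1
6: 4, 1, 5 → 3
4: 1 → 1
1: 0
5: 0
Total: 2 + 1 + 3 + 1 + 0 + 0 = 7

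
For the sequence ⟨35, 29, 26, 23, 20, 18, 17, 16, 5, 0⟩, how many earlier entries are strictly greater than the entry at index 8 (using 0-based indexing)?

The element at index 8 is 5.
Elements before it: 35, 29, 26, 23, 20, 18, 17, 16
Those larger than 5: 35, 29, 26, 23, 20, 18, 17, 16

8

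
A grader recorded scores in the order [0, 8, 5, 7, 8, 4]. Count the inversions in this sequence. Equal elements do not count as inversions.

For each element, count later entries that are smaller:
0 → none → 0
8 → 5, 7, 4 → 3
5 → 4 → 1
7 → 4 → 1
8 → 4 → 1
4 → none → 0
Sum: 0 + 3 + 1 + 1 + 1 + 0 = 6

Out-of-order pairs: 6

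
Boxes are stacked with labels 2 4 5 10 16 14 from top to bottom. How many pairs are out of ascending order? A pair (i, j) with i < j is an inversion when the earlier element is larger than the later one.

Element-by-element contributions:
2 → none → 0
4 → none → 0
5 → none → 0
10 → none → 0
16 → 14 → 1
14 → none → 0
Sum: 0 + 0 + 0 + 0 + 1 + 0 = 1

1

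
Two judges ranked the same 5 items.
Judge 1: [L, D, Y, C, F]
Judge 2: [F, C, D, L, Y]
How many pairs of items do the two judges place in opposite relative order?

8 discordant pairs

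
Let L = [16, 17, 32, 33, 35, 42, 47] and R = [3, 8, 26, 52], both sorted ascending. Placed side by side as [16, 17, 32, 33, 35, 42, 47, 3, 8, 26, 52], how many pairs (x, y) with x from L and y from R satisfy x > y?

19 split inversions

For each element r of the right run, count left-run elements greater than r:
r = 3: 16, 17, 32, 33, 35, 42, 47 → 7
r = 8: 16, 17, 32, 33, 35, 42, 47 → 7
r = 26: 32, 33, 35, 42, 47 → 5
r = 52: none → 0
Cross-inversions: 7 + 7 + 5 + 0 = 19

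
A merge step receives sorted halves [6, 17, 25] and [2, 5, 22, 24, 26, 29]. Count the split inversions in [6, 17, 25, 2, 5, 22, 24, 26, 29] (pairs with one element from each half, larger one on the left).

8 cross-inversions

For each element r of the right run, count left-run elements greater than r:
r = 2: 6, 17, 25 → 3
r = 5: 6, 17, 25 → 3
r = 22: 25 → 1
r = 24: 25 → 1
r = 26: none → 0
r = 29: none → 0
Cross-inversions: 3 + 3 + 1 + 1 + 0 + 0 = 8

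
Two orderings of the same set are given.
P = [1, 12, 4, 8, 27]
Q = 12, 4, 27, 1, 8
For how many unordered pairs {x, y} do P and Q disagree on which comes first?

Assign each item its position (1..5) in the first ordering, then rewrite the second ordering as that position sequence:
positions: 1→1, 12→2, 4→3, 8→4, 27→5
second ordering as positions: [2, 3, 5, 1, 4]
Discordant pairs = inversions in this position sequence.
2: 1 → 1
3: 1 → 1
5: 1, 4 → 2
1: 0
4: 0
Total: 1 + 1 + 2 + 0 + 0 = 4

4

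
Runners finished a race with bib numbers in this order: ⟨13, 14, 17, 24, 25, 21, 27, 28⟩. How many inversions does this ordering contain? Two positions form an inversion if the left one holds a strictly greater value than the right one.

2

Sweep left to right; for each value list the smaller values that follow it:
13: 0
14: 0
17: 0
24: 1
25: 1
21: 0
27: 0
28: 0
Sum: 0 + 0 + 0 + 1 + 1 + 0 + 0 + 0 = 2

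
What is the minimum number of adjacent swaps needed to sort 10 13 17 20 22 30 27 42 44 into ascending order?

Each adjacent swap fixes exactly one inversion, so the minimum swap count equals the number of inversions.
Count inversions — for each element, later elements that are smaller:
10: none → 0
13: none → 0
17: none → 0
20: none → 0
22: none → 0
30: 27 → 1
27: none → 0
42: none → 0
44: none → 0
Total inversions: 0 + 0 + 0 + 0 + 0 + 1 + 0 + 0 + 0 = 1

1 adjacent swap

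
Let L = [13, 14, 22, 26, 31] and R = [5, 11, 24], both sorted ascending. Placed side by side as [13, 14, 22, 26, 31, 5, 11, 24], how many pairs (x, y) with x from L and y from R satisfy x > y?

For each element r of the right run, count left-run elements greater than r:
r = 5: 13, 14, 22, 26, 31 → 5
r = 11: 13, 14, 22, 26, 31 → 5
r = 24: 26, 31 → 2
Cross-inversions: 5 + 5 + 2 = 12

12 cross-inversions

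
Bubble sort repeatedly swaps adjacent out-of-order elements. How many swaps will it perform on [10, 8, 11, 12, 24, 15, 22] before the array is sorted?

3

The minimum number of adjacent swaps to sort an array equals its inversion count, since every such swap removes exactly one inversion.
Count inversions — for each element, later elements that are smaller:
10: 8 → 1
8: none → 0
11: none → 0
12: none → 0
24: 15, 22 → 2
15: none → 0
22: none → 0
Total inversions: 1 + 0 + 0 + 0 + 2 + 0 + 0 = 3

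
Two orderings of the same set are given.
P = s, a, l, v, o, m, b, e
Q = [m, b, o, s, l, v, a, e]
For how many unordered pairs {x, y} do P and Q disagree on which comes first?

Assign each item its position (1..8) in the first ordering, then rewrite the second ordering as that position sequence:
positions: s→1, a→2, l→3, v→4, o→5, m→6, b→7, e→8
second ordering as positions: [6, 7, 5, 1, 3, 4, 2, 8]
Discordant pairs = inversions in this position sequence.
6: 5, 1, 3, 4, 2 → 5
7: 5, 1, 3, 4, 2 → 5
5: 1, 3, 4, 2 → 4
1: 0
3: 2 → 1
4: 2 → 1
2: 0
8: 0
Total: 5 + 5 + 4 + 0 + 1 + 1 + 0 + 0 = 16

16 disagreeing pairs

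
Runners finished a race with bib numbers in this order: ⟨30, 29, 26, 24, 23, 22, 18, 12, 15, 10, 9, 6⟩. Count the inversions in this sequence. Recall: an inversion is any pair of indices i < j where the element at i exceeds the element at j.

Inversions: 65

Sweep left to right; for each value list the smaller values that follow it:
30: 11
29: 10
26: 9
24: 8
23: 7
22: 6
18: 5
12: 3
15: 3
10: 2
9: 1
6: 0
Sum: 11 + 10 + 9 + 8 + 7 + 6 + 5 + 3 + 3 + 2 + 1 + 0 = 65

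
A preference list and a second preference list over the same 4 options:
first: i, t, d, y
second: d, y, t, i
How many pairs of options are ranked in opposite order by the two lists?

5 pairs

Assign each item its position (1..4) in the first ordering, then rewrite the second ordering as that position sequence:
positions: i→1, t→2, d→3, y→4
second ordering as positions: [3, 4, 2, 1]
Discordant pairs = inversions in this position sequence.
3: 2, 1 → 2
4: 2, 1 → 2
2: 1 → 1
1: 0
Total: 2 + 2 + 1 + 0 = 5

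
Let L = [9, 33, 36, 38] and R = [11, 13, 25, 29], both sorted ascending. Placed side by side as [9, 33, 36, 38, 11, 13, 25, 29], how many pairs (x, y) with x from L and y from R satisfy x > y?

12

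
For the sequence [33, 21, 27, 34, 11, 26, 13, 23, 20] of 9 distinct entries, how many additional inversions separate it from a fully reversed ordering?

Maximum inversions for 9 distinct elements is C(9, 2) = 9·8/2 = 36.
Current inversions — for each element, count later smaller elements:
33: 7
21: 3
27: 5
34: 5
11: 0
26: 3
13: 0
23: 1
20: 0
Current total: 7 + 3 + 5 + 5 + 0 + 3 + 0 + 1 + 0 = 24
Shortfall: 36 − 24 = 12

12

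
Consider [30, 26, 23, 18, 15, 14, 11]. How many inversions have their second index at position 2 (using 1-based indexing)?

1 such element

The element at index 2 is 26.
Elements before it: 30
Those larger than 26: 30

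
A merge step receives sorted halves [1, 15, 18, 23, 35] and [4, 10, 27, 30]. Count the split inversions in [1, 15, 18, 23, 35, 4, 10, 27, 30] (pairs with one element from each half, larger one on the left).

10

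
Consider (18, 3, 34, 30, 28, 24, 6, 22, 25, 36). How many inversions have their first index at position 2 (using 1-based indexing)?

The element at index 2 is 3.
Elements after it: 34, 30, 28, 24, 6, 22, 25, 36
None of them are smaller than 3.

0 such elements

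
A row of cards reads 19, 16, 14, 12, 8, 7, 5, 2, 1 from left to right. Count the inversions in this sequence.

For each element, count later entries that are smaller:
19: 8
16: 7
14: 6
12: 5
8: 4
7: 3
5: 2
2: 1
1: 0
Sum: 8 + 7 + 6 + 5 + 4 + 3 + 2 + 1 + 0 = 36

36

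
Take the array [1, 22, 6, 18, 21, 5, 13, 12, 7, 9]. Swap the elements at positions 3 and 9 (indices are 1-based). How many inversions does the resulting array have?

25 inversions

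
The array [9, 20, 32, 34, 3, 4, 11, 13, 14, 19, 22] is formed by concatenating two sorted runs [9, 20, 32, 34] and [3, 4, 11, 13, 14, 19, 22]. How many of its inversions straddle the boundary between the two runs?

Count, for every r in R, how many entries of L exceed r:
r = 3: 9, 20, 32, 34 → 4
r = 4: 9, 20, 32, 34 → 4
r = 11: 20, 32, 34 → 3
r = 13: 20, 32, 34 → 3
r = 14: 20, 32, 34 → 3
r = 19: 20, 32, 34 → 3
r = 22: 32, 34 → 2
Cross-inversions: 4 + 4 + 3 + 3 + 3 + 3 + 2 = 22

There are 22 cross-inversions.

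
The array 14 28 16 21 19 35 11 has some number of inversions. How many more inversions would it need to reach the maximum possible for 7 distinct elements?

Maximum inversions for 7 distinct elements is C(7, 2) = 7·6/2 = 21.
Current inversions — for each element, count later smaller elements:
14: 1
28: 4
16: 1
21: 2
19: 1
35: 1
11: 0
Current total: 1 + 4 + 1 + 2 + 1 + 1 + 0 = 10
Shortfall: 21 − 10 = 11

11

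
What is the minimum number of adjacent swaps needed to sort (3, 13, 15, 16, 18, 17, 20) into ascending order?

1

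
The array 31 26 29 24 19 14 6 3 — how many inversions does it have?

Count, for each position, how many later elements it exceeds:
31 → 26, 29, 24, 19, 14, 6, 3 → 7
26 → 24, 19, 14, 6, 3 → 5
29 → 24, 19, 14, 6, 3 → 5
24 → 19, 14, 6, 3 → 4
19 → 14, 6, 3 → 3
14 → 6, 3 → 2
6 → 3 → 1
3 → none → 0
Sum: 7 + 5 + 5 + 4 + 3 + 2 + 1 + 0 = 27

27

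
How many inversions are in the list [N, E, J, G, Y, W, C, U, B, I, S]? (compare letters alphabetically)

Count, for each position, how many later elements it exceeds:
N: 6
E: 2
J: 4
G: 2
Y: 6
W: 5
C: 1
U: 3
B: 0
I: 0
S: 0
Sum: 6 + 2 + 4 + 2 + 6 + 5 + 1 + 3 + 0 + 0 + 0 = 29

29 out-of-order pairs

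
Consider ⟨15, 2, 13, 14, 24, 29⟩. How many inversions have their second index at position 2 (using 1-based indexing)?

The element at index 2 is 2.
Elements before it: 15
Those larger than 2: 15

1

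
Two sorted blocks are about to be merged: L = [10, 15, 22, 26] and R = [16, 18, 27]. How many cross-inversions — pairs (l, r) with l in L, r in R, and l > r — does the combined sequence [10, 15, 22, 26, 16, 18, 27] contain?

Count, for every r in R, how many entries of L exceed r:
r = 16: 22, 26 → 2
r = 18: 22, 26 → 2
r = 27: none → 0
Cross-inversions: 2 + 2 + 0 = 4

4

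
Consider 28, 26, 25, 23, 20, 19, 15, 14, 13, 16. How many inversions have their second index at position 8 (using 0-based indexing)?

8

The element at index 8 is 13.
Elements before it: 28, 26, 25, 23, 20, 19, 15, 14
Those larger than 13: 28, 26, 25, 23, 20, 19, 15, 14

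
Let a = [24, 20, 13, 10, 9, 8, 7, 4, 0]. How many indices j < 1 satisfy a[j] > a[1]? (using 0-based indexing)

The element at index 1 is 20.
Elements before it: 24
Those larger than 20: 24

1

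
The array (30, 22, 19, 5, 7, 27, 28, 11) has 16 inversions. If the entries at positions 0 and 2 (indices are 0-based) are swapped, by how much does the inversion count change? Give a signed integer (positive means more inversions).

Positions 0 and 2 hold 30 and 19; after swapping, the array is [19, 22, 30, 5, 7, 27, 28, 11].
For each element, count later entries that are smaller:
19 → 5, 7, 11 → 3
22 → 5, 7, 11 → 3
30 → 5, 7, 27, 28, 11 → 5
5 → none → 0
7 → none → 0
27 → 11 → 1
28 → 11 → 1
11 → none → 0
Sum: 3 + 3 + 5 + 0 + 0 + 1 + 1 + 0 = 13
Change: 13 − 16 = -3

-3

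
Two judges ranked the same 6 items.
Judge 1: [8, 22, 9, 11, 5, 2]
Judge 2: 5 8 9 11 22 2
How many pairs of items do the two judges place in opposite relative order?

6 discordant pairs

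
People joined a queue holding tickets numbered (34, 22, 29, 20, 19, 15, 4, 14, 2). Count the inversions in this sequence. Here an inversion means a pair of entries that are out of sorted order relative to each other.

34

Count, for each position, how many later elements it exceeds:
34: 8
22: 6
29: 6
20: 5
19: 4
15: 3
4: 1
14: 1
2: 0
Sum: 8 + 6 + 6 + 5 + 4 + 3 + 1 + 1 + 0 = 34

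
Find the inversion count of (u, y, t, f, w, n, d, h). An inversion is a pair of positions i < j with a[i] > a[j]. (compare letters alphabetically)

For each element, count later entries that are smaller:
u: 5
y: 6
t: 4
f: 1
w: 3
n: 2
d: 0
h: 0
Sum: 5 + 6 + 4 + 1 + 3 + 2 + 0 + 0 = 21

21 inversions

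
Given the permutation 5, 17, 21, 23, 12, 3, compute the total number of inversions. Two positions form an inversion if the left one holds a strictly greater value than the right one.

8

Element-by-element contributions:
5: 1
17: 2
21: 2
23: 2
12: 1
3: 0
Sum: 1 + 2 + 2 + 2 + 1 + 0 = 8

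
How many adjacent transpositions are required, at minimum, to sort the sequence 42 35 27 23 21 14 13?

The minimum number of adjacent swaps to sort an array equals its inversion count, since every such swap removes exactly one inversion.
Count inversions — for each element, later elements that are smaller:
42: 35, 27, 23, 21, 14, 13 → 6
35: 27, 23, 21, 14, 13 → 5
27: 23, 21, 14, 13 → 4
23: 21, 14, 13 → 3
21: 14, 13 → 2
14: 13 → 1
13: none → 0
Total inversions: 6 + 5 + 4 + 3 + 2 + 1 + 0 = 21

21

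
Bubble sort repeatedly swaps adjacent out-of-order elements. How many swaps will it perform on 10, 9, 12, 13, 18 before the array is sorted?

The minimum number of adjacent swaps to sort an array equals its inversion count, since every such swap removes exactly one inversion.
Count inversions — for each element, later elements that are smaller:
10: 9 → 1
9: none → 0
12: none → 0
13: none → 0
18: none → 0
Total inversions: 1 + 0 + 0 + 0 + 0 = 1

1 adjacent swap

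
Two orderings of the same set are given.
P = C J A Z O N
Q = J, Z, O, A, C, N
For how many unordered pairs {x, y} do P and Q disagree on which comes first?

There are 6 disagreeing pairs.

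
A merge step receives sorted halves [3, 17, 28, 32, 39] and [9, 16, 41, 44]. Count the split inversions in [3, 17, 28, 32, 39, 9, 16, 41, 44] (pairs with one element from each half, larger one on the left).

8 split inversions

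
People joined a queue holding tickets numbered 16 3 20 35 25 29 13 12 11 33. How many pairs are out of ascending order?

Count, for each position, how many later elements it exceeds:
16: 4
3: 0
20: 3
35: 6
25: 3
29: 3
13: 2
12: 1
11: 0
33: 0
Sum: 4 + 0 + 3 + 6 + 3 + 3 + 2 + 1 + 0 + 0 = 22

22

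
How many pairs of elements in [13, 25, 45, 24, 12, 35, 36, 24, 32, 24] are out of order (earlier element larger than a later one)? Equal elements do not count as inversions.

20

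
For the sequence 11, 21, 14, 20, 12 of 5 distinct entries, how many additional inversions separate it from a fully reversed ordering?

5 inversions short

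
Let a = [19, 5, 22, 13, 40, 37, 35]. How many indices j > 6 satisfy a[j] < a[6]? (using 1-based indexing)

1 such element

The element at index 6 is 37.
Elements after it: 35
Those smaller than 37: 35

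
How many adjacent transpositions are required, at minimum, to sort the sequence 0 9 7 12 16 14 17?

2

Minimum adjacent swaps = number of inversions (each swap of adjacent out-of-order elements removes one inversion and no swap can remove more).
Count inversions — for each element, later elements that are smaller:
0: none → 0
9: 7 → 1
7: none → 0
12: none → 0
16: 14 → 1
14: none → 0
17: none → 0
Total inversions: 0 + 1 + 0 + 0 + 1 + 0 + 0 = 2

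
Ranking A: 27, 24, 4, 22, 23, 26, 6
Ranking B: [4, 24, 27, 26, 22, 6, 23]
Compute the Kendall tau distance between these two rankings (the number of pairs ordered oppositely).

Assign each item its position (1..7) in the first ordering, then rewrite the second ordering as that position sequence:
positions: 27→1, 24→2, 4→3, 22→4, 23→5, 26→6, 6→7
second ordering as positions: [3, 2, 1, 6, 4, 7, 5]
Discordant pairs = inversions in this position sequence.
3: 2, 1 → 2
2: 1 → 1
1: 0
6: 4, 5 → 2
4: 0
7: 5 → 1
5: 0
Total: 2 + 1 + 0 + 2 + 0 + 1 + 0 = 6

6 discordant pairs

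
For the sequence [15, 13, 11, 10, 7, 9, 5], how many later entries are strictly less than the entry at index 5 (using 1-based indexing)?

1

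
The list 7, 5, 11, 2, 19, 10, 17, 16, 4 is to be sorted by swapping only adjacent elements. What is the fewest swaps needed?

16 swaps

Each adjacent swap fixes exactly one inversion, so the minimum swap count equals the number of inversions.
Count inversions — for each element, later elements that are smaller:
7: 5, 2, 4 → 3
5: 2, 4 → 2
11: 2, 10, 4 → 3
2: none → 0
19: 10, 17, 16, 4 → 4
10: 4 → 1
17: 16, 4 → 2
16: 4 → 1
4: none → 0
Total inversions: 3 + 2 + 3 + 0 + 4 + 1 + 2 + 1 + 0 = 16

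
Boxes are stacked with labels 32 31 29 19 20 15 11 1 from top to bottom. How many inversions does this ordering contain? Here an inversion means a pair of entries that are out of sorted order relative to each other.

For each element, count later entries that are smaller:
32 → 31, 29, 19, 20, 15, 11, 1 → 7
31 → 29, 19, 20, 15, 11, 1 → 6
29 → 19, 20, 15, 11, 1 → 5
19 → 15, 11, 1 → 3
20 → 15, 11, 1 → 3
15 → 11, 1 → 2
11 → 1 → 1
1 → none → 0
Sum: 7 + 6 + 5 + 3 + 3 + 2 + 1 + 0 = 27

There are 27 inversions.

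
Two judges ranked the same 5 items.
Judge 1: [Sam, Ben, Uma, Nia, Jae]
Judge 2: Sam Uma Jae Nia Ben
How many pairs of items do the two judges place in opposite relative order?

4

Assign each item its position (1..5) in the first ordering, then rewrite the second ordering as that position sequence:
positions: Sam→1, Ben→2, Uma→3, Nia→4, Jae→5
second ordering as positions: [1, 3, 5, 4, 2]
Discordant pairs = inversions in this position sequence.
1: 0
3: 2 → 1
5: 4, 2 → 2
4: 2 → 1
2: 0
Total: 0 + 1 + 2 + 1 + 0 = 4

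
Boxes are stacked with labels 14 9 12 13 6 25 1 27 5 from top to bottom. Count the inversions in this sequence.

There are 20 out-of-order pairs.

Count, for each position, how many later elements it exceeds:
14: 6
9: 3
12: 3
13: 3
6: 2
25: 2
1: 0
27: 1
5: 0
Sum: 6 + 3 + 3 + 3 + 2 + 2 + 0 + 1 + 0 = 20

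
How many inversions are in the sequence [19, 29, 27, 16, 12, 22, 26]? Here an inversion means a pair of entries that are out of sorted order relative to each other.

Listing every pair i<j with a[i]>a[j] (using 1-based positions):
(1,4): 19 > 16
(1,5): 19 > 12
(2,3): 29 > 27
(2,4): 29 > 16
(2,5): 29 > 12
(2,6): 29 > 22
(2,7): 29 > 26
(3,4): 27 > 16
(3,5): 27 > 12
(3,6): 27 > 22
(3,7): 27 > 26
(4,5): 16 > 12
That's 12 pairs.

12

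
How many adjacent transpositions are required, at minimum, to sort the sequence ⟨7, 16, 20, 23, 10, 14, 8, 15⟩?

14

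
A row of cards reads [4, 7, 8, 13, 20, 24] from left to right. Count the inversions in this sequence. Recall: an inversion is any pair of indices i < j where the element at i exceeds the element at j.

For each element, count later entries that are smaller:
4: 0
7: 0
8: 0
13: 0
20: 0
24: 0
Sum: 0 + 0 + 0 + 0 + 0 + 0 = 0

0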